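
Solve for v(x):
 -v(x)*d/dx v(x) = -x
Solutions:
 v(x) = -sqrt(C1 + x^2)
 v(x) = sqrt(C1 + x^2)


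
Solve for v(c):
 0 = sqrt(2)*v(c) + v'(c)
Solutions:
 v(c) = C1*exp(-sqrt(2)*c)


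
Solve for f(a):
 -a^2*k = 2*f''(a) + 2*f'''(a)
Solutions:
 f(a) = C1 + C2*a + C3*exp(-a) - a^4*k/24 + a^3*k/6 - a^2*k/2


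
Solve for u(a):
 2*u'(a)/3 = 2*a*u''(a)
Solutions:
 u(a) = C1 + C2*a^(4/3)


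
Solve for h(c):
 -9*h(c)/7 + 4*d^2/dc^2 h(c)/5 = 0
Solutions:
 h(c) = C1*exp(-3*sqrt(35)*c/14) + C2*exp(3*sqrt(35)*c/14)


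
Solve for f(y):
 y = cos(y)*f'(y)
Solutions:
 f(y) = C1 + Integral(y/cos(y), y)


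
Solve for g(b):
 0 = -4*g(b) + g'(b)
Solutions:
 g(b) = C1*exp(4*b)


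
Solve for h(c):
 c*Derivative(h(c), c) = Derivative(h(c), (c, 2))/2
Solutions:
 h(c) = C1 + C2*erfi(c)


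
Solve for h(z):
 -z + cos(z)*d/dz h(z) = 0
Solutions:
 h(z) = C1 + Integral(z/cos(z), z)


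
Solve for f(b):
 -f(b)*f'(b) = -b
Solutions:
 f(b) = -sqrt(C1 + b^2)
 f(b) = sqrt(C1 + b^2)


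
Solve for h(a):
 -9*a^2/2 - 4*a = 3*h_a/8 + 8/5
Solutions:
 h(a) = C1 - 4*a^3 - 16*a^2/3 - 64*a/15


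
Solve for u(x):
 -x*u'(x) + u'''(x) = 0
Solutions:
 u(x) = C1 + Integral(C2*airyai(x) + C3*airybi(x), x)


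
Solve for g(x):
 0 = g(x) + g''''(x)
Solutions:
 g(x) = (C1*sin(sqrt(2)*x/2) + C2*cos(sqrt(2)*x/2))*exp(-sqrt(2)*x/2) + (C3*sin(sqrt(2)*x/2) + C4*cos(sqrt(2)*x/2))*exp(sqrt(2)*x/2)


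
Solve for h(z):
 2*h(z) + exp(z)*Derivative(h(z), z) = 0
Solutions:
 h(z) = C1*exp(2*exp(-z))


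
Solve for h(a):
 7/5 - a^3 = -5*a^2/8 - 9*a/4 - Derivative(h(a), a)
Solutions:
 h(a) = C1 + a^4/4 - 5*a^3/24 - 9*a^2/8 - 7*a/5


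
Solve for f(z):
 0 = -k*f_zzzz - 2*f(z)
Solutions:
 f(z) = C1*exp(-2^(1/4)*z*(-1/k)^(1/4)) + C2*exp(2^(1/4)*z*(-1/k)^(1/4)) + C3*exp(-2^(1/4)*I*z*(-1/k)^(1/4)) + C4*exp(2^(1/4)*I*z*(-1/k)^(1/4))


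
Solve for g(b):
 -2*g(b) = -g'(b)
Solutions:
 g(b) = C1*exp(2*b)


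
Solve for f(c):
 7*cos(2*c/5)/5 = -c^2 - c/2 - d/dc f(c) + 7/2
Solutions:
 f(c) = C1 - c^3/3 - c^2/4 + 7*c/2 - 7*sin(2*c/5)/2


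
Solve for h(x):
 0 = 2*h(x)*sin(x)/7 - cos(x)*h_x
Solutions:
 h(x) = C1/cos(x)^(2/7)


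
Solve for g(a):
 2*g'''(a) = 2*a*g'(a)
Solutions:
 g(a) = C1 + Integral(C2*airyai(a) + C3*airybi(a), a)


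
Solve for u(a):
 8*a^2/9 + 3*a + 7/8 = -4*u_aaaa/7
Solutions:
 u(a) = C1 + C2*a + C3*a^2 + C4*a^3 - 7*a^6/1620 - 7*a^5/160 - 49*a^4/768


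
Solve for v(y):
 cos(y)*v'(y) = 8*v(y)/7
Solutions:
 v(y) = C1*(sin(y) + 1)^(4/7)/(sin(y) - 1)^(4/7)


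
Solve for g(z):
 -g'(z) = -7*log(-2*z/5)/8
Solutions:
 g(z) = C1 + 7*z*log(-z)/8 + 7*z*(-log(5) - 1 + log(2))/8


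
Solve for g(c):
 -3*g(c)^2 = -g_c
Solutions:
 g(c) = -1/(C1 + 3*c)


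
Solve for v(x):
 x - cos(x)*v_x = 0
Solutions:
 v(x) = C1 + Integral(x/cos(x), x)


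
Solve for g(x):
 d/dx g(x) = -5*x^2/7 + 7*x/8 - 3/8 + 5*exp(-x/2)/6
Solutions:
 g(x) = C1 - 5*x^3/21 + 7*x^2/16 - 3*x/8 - 5*exp(-x/2)/3


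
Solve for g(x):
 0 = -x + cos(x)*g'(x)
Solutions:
 g(x) = C1 + Integral(x/cos(x), x)


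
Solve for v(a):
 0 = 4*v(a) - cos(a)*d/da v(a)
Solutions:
 v(a) = C1*(sin(a)^2 + 2*sin(a) + 1)/(sin(a)^2 - 2*sin(a) + 1)


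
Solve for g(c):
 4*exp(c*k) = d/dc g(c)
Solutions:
 g(c) = C1 + 4*exp(c*k)/k


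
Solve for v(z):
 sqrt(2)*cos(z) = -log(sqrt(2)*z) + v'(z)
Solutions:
 v(z) = C1 + z*log(z) - z + z*log(2)/2 + sqrt(2)*sin(z)


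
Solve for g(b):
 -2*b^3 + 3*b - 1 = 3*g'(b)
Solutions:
 g(b) = C1 - b^4/6 + b^2/2 - b/3


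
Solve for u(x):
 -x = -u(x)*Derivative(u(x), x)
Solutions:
 u(x) = -sqrt(C1 + x^2)
 u(x) = sqrt(C1 + x^2)


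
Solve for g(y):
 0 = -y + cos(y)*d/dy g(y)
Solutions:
 g(y) = C1 + Integral(y/cos(y), y)


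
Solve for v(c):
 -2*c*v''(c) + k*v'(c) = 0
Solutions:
 v(c) = C1 + c^(re(k)/2 + 1)*(C2*sin(log(c)*Abs(im(k))/2) + C3*cos(log(c)*im(k)/2))


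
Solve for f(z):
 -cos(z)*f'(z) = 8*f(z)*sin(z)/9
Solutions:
 f(z) = C1*cos(z)^(8/9)


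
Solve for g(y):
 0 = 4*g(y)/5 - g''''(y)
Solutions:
 g(y) = C1*exp(-sqrt(2)*5^(3/4)*y/5) + C2*exp(sqrt(2)*5^(3/4)*y/5) + C3*sin(sqrt(2)*5^(3/4)*y/5) + C4*cos(sqrt(2)*5^(3/4)*y/5)


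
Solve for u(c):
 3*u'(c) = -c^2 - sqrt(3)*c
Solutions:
 u(c) = C1 - c^3/9 - sqrt(3)*c^2/6


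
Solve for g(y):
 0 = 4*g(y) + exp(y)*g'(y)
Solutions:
 g(y) = C1*exp(4*exp(-y))


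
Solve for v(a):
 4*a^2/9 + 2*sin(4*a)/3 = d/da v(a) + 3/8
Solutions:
 v(a) = C1 + 4*a^3/27 - 3*a/8 - cos(4*a)/6


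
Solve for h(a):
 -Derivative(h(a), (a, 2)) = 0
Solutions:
 h(a) = C1 + C2*a


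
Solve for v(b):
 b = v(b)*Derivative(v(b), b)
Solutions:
 v(b) = -sqrt(C1 + b^2)
 v(b) = sqrt(C1 + b^2)


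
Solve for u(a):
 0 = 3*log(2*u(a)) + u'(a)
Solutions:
 Integral(1/(log(_y) + log(2)), (_y, u(a)))/3 = C1 - a


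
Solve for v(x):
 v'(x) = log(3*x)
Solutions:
 v(x) = C1 + x*log(x) - x + x*log(3)


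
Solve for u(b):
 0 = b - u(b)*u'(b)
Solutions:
 u(b) = -sqrt(C1 + b^2)
 u(b) = sqrt(C1 + b^2)


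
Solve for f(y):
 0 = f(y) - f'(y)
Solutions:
 f(y) = C1*exp(y)


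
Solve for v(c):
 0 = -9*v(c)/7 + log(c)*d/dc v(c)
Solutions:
 v(c) = C1*exp(9*li(c)/7)


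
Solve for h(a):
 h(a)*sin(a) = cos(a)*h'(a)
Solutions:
 h(a) = C1/cos(a)


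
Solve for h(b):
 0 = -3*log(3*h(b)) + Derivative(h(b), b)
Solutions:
 -Integral(1/(log(_y) + log(3)), (_y, h(b)))/3 = C1 - b


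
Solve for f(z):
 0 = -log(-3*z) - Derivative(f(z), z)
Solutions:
 f(z) = C1 - z*log(-z) + z*(1 - log(3))


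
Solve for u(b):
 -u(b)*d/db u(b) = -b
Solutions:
 u(b) = -sqrt(C1 + b^2)
 u(b) = sqrt(C1 + b^2)


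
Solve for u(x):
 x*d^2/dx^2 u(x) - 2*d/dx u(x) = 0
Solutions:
 u(x) = C1 + C2*x^3


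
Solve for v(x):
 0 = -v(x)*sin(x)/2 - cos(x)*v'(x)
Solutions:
 v(x) = C1*sqrt(cos(x))


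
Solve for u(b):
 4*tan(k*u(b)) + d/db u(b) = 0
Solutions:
 u(b) = Piecewise((-asin(exp(C1*k - 4*b*k))/k + pi/k, Ne(k, 0)), (nan, True))
 u(b) = Piecewise((asin(exp(C1*k - 4*b*k))/k, Ne(k, 0)), (nan, True))


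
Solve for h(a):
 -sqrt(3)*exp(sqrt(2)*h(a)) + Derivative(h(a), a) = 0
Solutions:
 h(a) = sqrt(2)*(2*log(-1/(C1 + sqrt(3)*a)) - log(2))/4


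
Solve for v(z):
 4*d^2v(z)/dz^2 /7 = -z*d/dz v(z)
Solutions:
 v(z) = C1 + C2*erf(sqrt(14)*z/4)


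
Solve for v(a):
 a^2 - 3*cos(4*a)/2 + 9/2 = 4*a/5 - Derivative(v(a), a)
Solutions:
 v(a) = C1 - a^3/3 + 2*a^2/5 - 9*a/2 + 3*sin(4*a)/8


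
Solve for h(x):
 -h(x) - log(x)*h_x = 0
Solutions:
 h(x) = C1*exp(-li(x))


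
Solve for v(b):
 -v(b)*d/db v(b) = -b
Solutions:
 v(b) = -sqrt(C1 + b^2)
 v(b) = sqrt(C1 + b^2)


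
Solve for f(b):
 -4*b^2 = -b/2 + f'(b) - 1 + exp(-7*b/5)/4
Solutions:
 f(b) = C1 - 4*b^3/3 + b^2/4 + b + 5*exp(-7*b/5)/28


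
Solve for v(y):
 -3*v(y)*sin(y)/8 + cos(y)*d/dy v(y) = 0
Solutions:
 v(y) = C1/cos(y)^(3/8)


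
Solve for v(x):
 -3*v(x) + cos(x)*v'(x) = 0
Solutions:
 v(x) = C1*(sin(x) + 1)^(3/2)/(sin(x) - 1)^(3/2)


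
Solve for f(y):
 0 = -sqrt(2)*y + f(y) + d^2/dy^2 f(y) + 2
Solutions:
 f(y) = C1*sin(y) + C2*cos(y) + sqrt(2)*y - 2


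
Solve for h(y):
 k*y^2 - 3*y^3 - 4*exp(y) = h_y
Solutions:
 h(y) = C1 + k*y^3/3 - 3*y^4/4 - 4*exp(y)


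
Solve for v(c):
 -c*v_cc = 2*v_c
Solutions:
 v(c) = C1 + C2/c


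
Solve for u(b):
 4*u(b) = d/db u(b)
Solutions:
 u(b) = C1*exp(4*b)


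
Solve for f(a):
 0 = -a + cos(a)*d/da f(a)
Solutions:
 f(a) = C1 + Integral(a/cos(a), a)


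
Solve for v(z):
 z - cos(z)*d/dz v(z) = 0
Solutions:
 v(z) = C1 + Integral(z/cos(z), z)


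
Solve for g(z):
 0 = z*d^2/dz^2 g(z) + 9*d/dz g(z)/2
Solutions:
 g(z) = C1 + C2/z^(7/2)


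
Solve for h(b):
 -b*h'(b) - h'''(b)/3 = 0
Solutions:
 h(b) = C1 + Integral(C2*airyai(-3^(1/3)*b) + C3*airybi(-3^(1/3)*b), b)


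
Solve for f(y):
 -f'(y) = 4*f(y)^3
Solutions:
 f(y) = -sqrt(2)*sqrt(-1/(C1 - 4*y))/2
 f(y) = sqrt(2)*sqrt(-1/(C1 - 4*y))/2


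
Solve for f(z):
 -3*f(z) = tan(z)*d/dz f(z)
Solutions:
 f(z) = C1/sin(z)^3


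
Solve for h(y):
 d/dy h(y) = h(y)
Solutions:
 h(y) = C1*exp(y)


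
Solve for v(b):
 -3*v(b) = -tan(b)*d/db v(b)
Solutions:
 v(b) = C1*sin(b)^3


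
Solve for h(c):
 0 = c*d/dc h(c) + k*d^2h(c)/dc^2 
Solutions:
 h(c) = C1 + C2*sqrt(k)*erf(sqrt(2)*c*sqrt(1/k)/2)


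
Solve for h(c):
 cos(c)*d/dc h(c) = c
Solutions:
 h(c) = C1 + Integral(c/cos(c), c)


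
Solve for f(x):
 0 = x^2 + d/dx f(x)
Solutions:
 f(x) = C1 - x^3/3


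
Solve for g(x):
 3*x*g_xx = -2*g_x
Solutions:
 g(x) = C1 + C2*x^(1/3)


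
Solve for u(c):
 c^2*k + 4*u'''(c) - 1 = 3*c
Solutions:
 u(c) = C1 + C2*c + C3*c^2 - c^5*k/240 + c^4/32 + c^3/24


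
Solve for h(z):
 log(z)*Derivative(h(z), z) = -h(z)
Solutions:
 h(z) = C1*exp(-li(z))


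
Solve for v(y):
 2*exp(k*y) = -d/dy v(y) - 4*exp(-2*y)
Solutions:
 v(y) = C1 + 2*exp(-2*y) - 2*exp(k*y)/k


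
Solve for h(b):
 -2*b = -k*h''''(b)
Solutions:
 h(b) = C1 + C2*b + C3*b^2 + C4*b^3 + b^5/(60*k)


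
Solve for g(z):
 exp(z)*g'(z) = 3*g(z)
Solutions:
 g(z) = C1*exp(-3*exp(-z))


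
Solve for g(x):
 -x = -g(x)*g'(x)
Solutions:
 g(x) = -sqrt(C1 + x^2)
 g(x) = sqrt(C1 + x^2)


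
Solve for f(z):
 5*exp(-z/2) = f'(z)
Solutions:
 f(z) = C1 - 10*exp(-z/2)


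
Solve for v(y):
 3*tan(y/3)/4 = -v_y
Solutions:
 v(y) = C1 + 9*log(cos(y/3))/4


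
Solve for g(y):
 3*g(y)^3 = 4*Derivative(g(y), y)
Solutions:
 g(y) = -sqrt(2)*sqrt(-1/(C1 + 3*y))
 g(y) = sqrt(2)*sqrt(-1/(C1 + 3*y))


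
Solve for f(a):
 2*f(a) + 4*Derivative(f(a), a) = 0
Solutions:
 f(a) = C1*exp(-a/2)


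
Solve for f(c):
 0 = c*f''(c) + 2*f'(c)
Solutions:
 f(c) = C1 + C2/c


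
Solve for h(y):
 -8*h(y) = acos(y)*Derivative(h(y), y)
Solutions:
 h(y) = C1*exp(-8*Integral(1/acos(y), y))


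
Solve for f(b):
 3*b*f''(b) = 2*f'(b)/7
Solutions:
 f(b) = C1 + C2*b^(23/21)


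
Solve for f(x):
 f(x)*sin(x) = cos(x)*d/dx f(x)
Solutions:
 f(x) = C1/cos(x)


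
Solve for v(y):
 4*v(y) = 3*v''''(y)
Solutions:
 v(y) = C1*exp(-sqrt(2)*3^(3/4)*y/3) + C2*exp(sqrt(2)*3^(3/4)*y/3) + C3*sin(sqrt(2)*3^(3/4)*y/3) + C4*cos(sqrt(2)*3^(3/4)*y/3)


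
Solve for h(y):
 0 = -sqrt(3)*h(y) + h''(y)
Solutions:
 h(y) = C1*exp(-3^(1/4)*y) + C2*exp(3^(1/4)*y)


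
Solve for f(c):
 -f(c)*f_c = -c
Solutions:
 f(c) = -sqrt(C1 + c^2)
 f(c) = sqrt(C1 + c^2)


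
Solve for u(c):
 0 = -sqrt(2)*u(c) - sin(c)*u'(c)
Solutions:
 u(c) = C1*(cos(c) + 1)^(sqrt(2)/2)/(cos(c) - 1)^(sqrt(2)/2)


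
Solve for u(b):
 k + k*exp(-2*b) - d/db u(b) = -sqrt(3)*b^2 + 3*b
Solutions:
 u(b) = C1 + sqrt(3)*b^3/3 - 3*b^2/2 + b*k - k*exp(-2*b)/2


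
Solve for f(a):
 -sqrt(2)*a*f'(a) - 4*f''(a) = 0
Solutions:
 f(a) = C1 + C2*erf(2^(3/4)*a/4)


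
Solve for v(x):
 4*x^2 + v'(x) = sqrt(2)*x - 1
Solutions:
 v(x) = C1 - 4*x^3/3 + sqrt(2)*x^2/2 - x


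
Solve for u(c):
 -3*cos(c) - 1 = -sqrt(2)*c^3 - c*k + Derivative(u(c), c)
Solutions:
 u(c) = C1 + sqrt(2)*c^4/4 + c^2*k/2 - c - 3*sin(c)


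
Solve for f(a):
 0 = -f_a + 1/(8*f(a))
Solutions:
 f(a) = -sqrt(C1 + a)/2
 f(a) = sqrt(C1 + a)/2


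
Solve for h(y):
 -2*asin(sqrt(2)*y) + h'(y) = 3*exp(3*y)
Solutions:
 h(y) = C1 + 2*y*asin(sqrt(2)*y) + sqrt(2)*sqrt(1 - 2*y^2) + exp(3*y)


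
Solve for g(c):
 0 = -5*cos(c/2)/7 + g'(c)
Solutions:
 g(c) = C1 + 10*sin(c/2)/7


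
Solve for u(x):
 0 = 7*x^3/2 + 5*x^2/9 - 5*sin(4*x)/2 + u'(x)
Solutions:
 u(x) = C1 - 7*x^4/8 - 5*x^3/27 - 5*cos(4*x)/8


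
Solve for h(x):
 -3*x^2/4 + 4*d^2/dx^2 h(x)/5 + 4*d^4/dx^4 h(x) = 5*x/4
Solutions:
 h(x) = C1 + C2*x + C3*sin(sqrt(5)*x/5) + C4*cos(sqrt(5)*x/5) + 5*x^4/64 + 25*x^3/96 - 75*x^2/16


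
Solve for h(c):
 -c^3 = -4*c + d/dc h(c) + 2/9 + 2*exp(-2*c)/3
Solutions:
 h(c) = C1 - c^4/4 + 2*c^2 - 2*c/9 + exp(-2*c)/3


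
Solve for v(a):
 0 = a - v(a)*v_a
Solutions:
 v(a) = -sqrt(C1 + a^2)
 v(a) = sqrt(C1 + a^2)


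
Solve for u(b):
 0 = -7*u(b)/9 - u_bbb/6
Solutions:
 u(b) = C3*exp(-14^(1/3)*3^(2/3)*b/3) + (C1*sin(14^(1/3)*3^(1/6)*b/2) + C2*cos(14^(1/3)*3^(1/6)*b/2))*exp(14^(1/3)*3^(2/3)*b/6)


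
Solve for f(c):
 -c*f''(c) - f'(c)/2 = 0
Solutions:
 f(c) = C1 + C2*sqrt(c)


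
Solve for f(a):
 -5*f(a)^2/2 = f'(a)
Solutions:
 f(a) = 2/(C1 + 5*a)


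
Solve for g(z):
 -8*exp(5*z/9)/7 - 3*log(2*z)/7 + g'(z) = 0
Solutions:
 g(z) = C1 + 3*z*log(z)/7 + 3*z*(-1 + log(2))/7 + 72*exp(5*z/9)/35


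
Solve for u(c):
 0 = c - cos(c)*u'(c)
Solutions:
 u(c) = C1 + Integral(c/cos(c), c)


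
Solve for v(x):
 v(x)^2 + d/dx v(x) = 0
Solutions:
 v(x) = 1/(C1 + x)


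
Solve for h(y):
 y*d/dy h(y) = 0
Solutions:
 h(y) = C1


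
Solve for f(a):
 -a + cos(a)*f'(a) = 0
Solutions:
 f(a) = C1 + Integral(a/cos(a), a)


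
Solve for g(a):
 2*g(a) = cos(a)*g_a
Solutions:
 g(a) = C1*(sin(a) + 1)/(sin(a) - 1)


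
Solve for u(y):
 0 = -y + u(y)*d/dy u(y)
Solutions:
 u(y) = -sqrt(C1 + y^2)
 u(y) = sqrt(C1 + y^2)


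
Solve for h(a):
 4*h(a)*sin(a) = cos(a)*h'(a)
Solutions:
 h(a) = C1/cos(a)^4


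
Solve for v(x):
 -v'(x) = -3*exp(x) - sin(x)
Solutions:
 v(x) = C1 + 3*exp(x) - cos(x)


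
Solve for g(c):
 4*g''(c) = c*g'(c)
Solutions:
 g(c) = C1 + C2*erfi(sqrt(2)*c/4)


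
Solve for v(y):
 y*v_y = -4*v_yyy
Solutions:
 v(y) = C1 + Integral(C2*airyai(-2^(1/3)*y/2) + C3*airybi(-2^(1/3)*y/2), y)


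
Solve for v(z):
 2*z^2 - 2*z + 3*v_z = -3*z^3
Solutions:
 v(z) = C1 - z^4/4 - 2*z^3/9 + z^2/3


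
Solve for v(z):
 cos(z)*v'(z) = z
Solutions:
 v(z) = C1 + Integral(z/cos(z), z)


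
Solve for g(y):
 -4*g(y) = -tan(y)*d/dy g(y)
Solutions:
 g(y) = C1*sin(y)^4


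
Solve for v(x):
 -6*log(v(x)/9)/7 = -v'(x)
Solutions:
 7*Integral(1/(-log(_y) + 2*log(3)), (_y, v(x)))/6 = C1 - x


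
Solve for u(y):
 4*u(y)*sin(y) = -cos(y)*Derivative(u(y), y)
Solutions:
 u(y) = C1*cos(y)^4


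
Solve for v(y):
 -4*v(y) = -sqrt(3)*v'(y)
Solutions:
 v(y) = C1*exp(4*sqrt(3)*y/3)


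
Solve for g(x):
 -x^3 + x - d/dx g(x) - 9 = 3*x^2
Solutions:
 g(x) = C1 - x^4/4 - x^3 + x^2/2 - 9*x


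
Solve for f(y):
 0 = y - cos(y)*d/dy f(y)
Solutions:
 f(y) = C1 + Integral(y/cos(y), y)


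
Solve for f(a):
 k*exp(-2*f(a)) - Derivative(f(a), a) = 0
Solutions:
 f(a) = log(-sqrt(C1 + 2*a*k))
 f(a) = log(C1 + 2*a*k)/2


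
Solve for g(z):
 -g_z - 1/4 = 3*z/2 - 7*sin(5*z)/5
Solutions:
 g(z) = C1 - 3*z^2/4 - z/4 - 7*cos(5*z)/25


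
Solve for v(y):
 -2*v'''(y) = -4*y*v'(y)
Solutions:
 v(y) = C1 + Integral(C2*airyai(2^(1/3)*y) + C3*airybi(2^(1/3)*y), y)


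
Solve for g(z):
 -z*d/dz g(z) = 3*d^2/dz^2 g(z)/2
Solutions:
 g(z) = C1 + C2*erf(sqrt(3)*z/3)


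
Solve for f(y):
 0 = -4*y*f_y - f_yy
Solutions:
 f(y) = C1 + C2*erf(sqrt(2)*y)


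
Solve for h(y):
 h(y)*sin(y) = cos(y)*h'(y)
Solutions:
 h(y) = C1/cos(y)


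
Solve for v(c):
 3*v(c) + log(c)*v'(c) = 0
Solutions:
 v(c) = C1*exp(-3*li(c))


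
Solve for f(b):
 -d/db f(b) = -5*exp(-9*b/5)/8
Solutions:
 f(b) = C1 - 25*exp(-9*b/5)/72


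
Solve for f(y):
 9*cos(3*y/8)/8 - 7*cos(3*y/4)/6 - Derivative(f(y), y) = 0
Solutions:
 f(y) = C1 + 3*sin(3*y/8) - 14*sin(3*y/4)/9


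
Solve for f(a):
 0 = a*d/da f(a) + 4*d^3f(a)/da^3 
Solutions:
 f(a) = C1 + Integral(C2*airyai(-2^(1/3)*a/2) + C3*airybi(-2^(1/3)*a/2), a)


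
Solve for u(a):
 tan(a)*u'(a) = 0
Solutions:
 u(a) = C1


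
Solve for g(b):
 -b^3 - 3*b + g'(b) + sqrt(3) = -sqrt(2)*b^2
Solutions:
 g(b) = C1 + b^4/4 - sqrt(2)*b^3/3 + 3*b^2/2 - sqrt(3)*b


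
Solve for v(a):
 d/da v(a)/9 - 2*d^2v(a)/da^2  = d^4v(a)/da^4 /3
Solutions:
 v(a) = C1 + C2*exp(3^(1/3)*a*(-3 + 2*3^(1/3))/6)*sin(3^(1/6)*a*(1 + 3^(2/3)/2)) + C3*exp(3^(1/3)*a*(-3 + 2*3^(1/3))/6)*cos(3^(1/6)*a*(1 + 3^(2/3)/2)) + C4*exp(3^(1/3)*a*(1 - 2*3^(1/3)/3))


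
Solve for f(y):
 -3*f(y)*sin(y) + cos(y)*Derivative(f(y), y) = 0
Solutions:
 f(y) = C1/cos(y)^3


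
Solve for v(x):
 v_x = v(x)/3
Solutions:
 v(x) = C1*exp(x/3)


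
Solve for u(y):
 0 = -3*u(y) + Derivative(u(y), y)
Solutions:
 u(y) = C1*exp(3*y)


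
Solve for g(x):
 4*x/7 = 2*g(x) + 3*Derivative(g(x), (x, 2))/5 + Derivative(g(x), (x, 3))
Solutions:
 g(x) = C1*exp(x*(-2 + (5*sqrt(635) + 126)^(-1/3) + (5*sqrt(635) + 126)^(1/3))/10)*sin(sqrt(3)*x*(-(5*sqrt(635) + 126)^(1/3) + (5*sqrt(635) + 126)^(-1/3))/10) + C2*exp(x*(-2 + (5*sqrt(635) + 126)^(-1/3) + (5*sqrt(635) + 126)^(1/3))/10)*cos(sqrt(3)*x*(-(5*sqrt(635) + 126)^(1/3) + (5*sqrt(635) + 126)^(-1/3))/10) + C3*exp(-x*((5*sqrt(635) + 126)^(-1/3) + 1 + (5*sqrt(635) + 126)^(1/3))/5) + 2*x/7


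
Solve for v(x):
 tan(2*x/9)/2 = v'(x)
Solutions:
 v(x) = C1 - 9*log(cos(2*x/9))/4


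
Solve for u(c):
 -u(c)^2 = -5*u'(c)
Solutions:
 u(c) = -5/(C1 + c)


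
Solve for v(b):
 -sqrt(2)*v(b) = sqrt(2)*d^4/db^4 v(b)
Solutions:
 v(b) = (C1*sin(sqrt(2)*b/2) + C2*cos(sqrt(2)*b/2))*exp(-sqrt(2)*b/2) + (C3*sin(sqrt(2)*b/2) + C4*cos(sqrt(2)*b/2))*exp(sqrt(2)*b/2)


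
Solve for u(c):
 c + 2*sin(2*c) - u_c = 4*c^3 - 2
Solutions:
 u(c) = C1 - c^4 + c^2/2 + 2*c - cos(2*c)


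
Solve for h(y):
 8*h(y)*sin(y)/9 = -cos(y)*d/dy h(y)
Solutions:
 h(y) = C1*cos(y)^(8/9)


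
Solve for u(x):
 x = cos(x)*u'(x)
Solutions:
 u(x) = C1 + Integral(x/cos(x), x)


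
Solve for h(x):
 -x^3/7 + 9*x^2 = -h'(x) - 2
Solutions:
 h(x) = C1 + x^4/28 - 3*x^3 - 2*x


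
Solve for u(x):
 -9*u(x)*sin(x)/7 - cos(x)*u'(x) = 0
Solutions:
 u(x) = C1*cos(x)^(9/7)


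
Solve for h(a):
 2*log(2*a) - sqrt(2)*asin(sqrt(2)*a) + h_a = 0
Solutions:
 h(a) = C1 - 2*a*log(a) - 2*a*log(2) + 2*a + sqrt(2)*(a*asin(sqrt(2)*a) + sqrt(2)*sqrt(1 - 2*a^2)/2)


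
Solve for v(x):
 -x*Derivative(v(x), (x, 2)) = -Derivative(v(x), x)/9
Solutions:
 v(x) = C1 + C2*x^(10/9)


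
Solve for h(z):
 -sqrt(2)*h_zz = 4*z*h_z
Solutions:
 h(z) = C1 + C2*erf(2^(1/4)*z)


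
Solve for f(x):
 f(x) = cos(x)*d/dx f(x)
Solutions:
 f(x) = C1*sqrt(sin(x) + 1)/sqrt(sin(x) - 1)


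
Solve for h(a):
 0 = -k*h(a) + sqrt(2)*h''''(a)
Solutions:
 h(a) = C1*exp(-2^(7/8)*a*k^(1/4)/2) + C2*exp(2^(7/8)*a*k^(1/4)/2) + C3*exp(-2^(7/8)*I*a*k^(1/4)/2) + C4*exp(2^(7/8)*I*a*k^(1/4)/2)


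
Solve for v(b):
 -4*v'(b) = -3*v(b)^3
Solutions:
 v(b) = -sqrt(2)*sqrt(-1/(C1 + 3*b))
 v(b) = sqrt(2)*sqrt(-1/(C1 + 3*b))


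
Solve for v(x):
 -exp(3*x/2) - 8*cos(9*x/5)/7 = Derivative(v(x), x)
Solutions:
 v(x) = C1 - 2*exp(3*x/2)/3 - 40*sin(9*x/5)/63


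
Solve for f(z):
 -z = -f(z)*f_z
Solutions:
 f(z) = -sqrt(C1 + z^2)
 f(z) = sqrt(C1 + z^2)


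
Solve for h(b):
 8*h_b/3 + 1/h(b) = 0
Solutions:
 h(b) = -sqrt(C1 - 3*b)/2
 h(b) = sqrt(C1 - 3*b)/2


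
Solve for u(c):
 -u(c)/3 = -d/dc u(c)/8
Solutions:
 u(c) = C1*exp(8*c/3)


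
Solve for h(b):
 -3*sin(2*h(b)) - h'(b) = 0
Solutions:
 h(b) = pi - acos((-C1 - exp(12*b))/(C1 - exp(12*b)))/2
 h(b) = acos((-C1 - exp(12*b))/(C1 - exp(12*b)))/2


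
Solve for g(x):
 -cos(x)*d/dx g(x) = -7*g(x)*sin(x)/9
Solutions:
 g(x) = C1/cos(x)^(7/9)


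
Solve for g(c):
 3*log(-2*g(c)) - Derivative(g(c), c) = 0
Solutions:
 -Integral(1/(log(-_y) + log(2)), (_y, g(c)))/3 = C1 - c


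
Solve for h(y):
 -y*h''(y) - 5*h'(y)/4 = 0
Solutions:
 h(y) = C1 + C2/y^(1/4)


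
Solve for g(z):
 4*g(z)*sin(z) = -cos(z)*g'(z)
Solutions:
 g(z) = C1*cos(z)^4


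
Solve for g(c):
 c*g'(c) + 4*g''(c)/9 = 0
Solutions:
 g(c) = C1 + C2*erf(3*sqrt(2)*c/4)


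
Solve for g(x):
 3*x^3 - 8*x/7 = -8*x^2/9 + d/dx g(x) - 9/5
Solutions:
 g(x) = C1 + 3*x^4/4 + 8*x^3/27 - 4*x^2/7 + 9*x/5


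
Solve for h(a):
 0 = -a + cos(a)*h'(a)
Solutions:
 h(a) = C1 + Integral(a/cos(a), a)


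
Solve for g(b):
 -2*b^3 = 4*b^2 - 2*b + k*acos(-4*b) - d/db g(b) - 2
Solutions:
 g(b) = C1 + b^4/2 + 4*b^3/3 - b^2 - 2*b + k*(b*acos(-4*b) + sqrt(1 - 16*b^2)/4)


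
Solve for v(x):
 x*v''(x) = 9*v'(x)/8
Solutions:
 v(x) = C1 + C2*x^(17/8)


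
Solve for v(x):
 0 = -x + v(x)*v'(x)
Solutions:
 v(x) = -sqrt(C1 + x^2)
 v(x) = sqrt(C1 + x^2)


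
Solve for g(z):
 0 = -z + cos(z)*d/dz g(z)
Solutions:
 g(z) = C1 + Integral(z/cos(z), z)


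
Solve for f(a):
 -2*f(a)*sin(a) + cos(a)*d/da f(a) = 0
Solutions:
 f(a) = C1/cos(a)^2


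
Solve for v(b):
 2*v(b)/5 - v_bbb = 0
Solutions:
 v(b) = C3*exp(2^(1/3)*5^(2/3)*b/5) + (C1*sin(2^(1/3)*sqrt(3)*5^(2/3)*b/10) + C2*cos(2^(1/3)*sqrt(3)*5^(2/3)*b/10))*exp(-2^(1/3)*5^(2/3)*b/10)


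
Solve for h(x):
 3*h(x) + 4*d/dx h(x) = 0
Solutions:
 h(x) = C1*exp(-3*x/4)


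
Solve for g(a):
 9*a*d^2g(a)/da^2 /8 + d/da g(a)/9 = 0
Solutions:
 g(a) = C1 + C2*a^(73/81)


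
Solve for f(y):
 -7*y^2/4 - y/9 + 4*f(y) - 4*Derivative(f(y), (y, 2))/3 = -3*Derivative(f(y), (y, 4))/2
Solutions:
 f(y) = 7*y^2/16 + y/36 + (C1*sin(6^(3/4)*y*sin(atan(5*sqrt(2)/2)/2)/3) + C2*cos(6^(3/4)*y*sin(atan(5*sqrt(2)/2)/2)/3))*exp(-6^(3/4)*y*cos(atan(5*sqrt(2)/2)/2)/3) + (C3*sin(6^(3/4)*y*sin(atan(5*sqrt(2)/2)/2)/3) + C4*cos(6^(3/4)*y*sin(atan(5*sqrt(2)/2)/2)/3))*exp(6^(3/4)*y*cos(atan(5*sqrt(2)/2)/2)/3) + 7/24


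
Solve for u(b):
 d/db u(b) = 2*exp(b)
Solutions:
 u(b) = C1 + 2*exp(b)


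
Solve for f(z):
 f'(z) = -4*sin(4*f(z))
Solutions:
 f(z) = -acos((-C1 - exp(32*z))/(C1 - exp(32*z)))/4 + pi/2
 f(z) = acos((-C1 - exp(32*z))/(C1 - exp(32*z)))/4


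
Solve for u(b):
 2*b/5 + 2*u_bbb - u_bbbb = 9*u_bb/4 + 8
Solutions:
 u(b) = C1 + C2*b + 4*b^3/135 - 688*b^2/405 + (C3*sin(sqrt(5)*b/2) + C4*cos(sqrt(5)*b/2))*exp(b)


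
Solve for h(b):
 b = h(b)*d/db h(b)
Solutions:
 h(b) = -sqrt(C1 + b^2)
 h(b) = sqrt(C1 + b^2)


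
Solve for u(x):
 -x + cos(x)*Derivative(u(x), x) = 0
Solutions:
 u(x) = C1 + Integral(x/cos(x), x)


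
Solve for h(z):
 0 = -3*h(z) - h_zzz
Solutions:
 h(z) = C3*exp(-3^(1/3)*z) + (C1*sin(3^(5/6)*z/2) + C2*cos(3^(5/6)*z/2))*exp(3^(1/3)*z/2)


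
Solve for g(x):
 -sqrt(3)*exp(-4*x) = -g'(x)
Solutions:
 g(x) = C1 - sqrt(3)*exp(-4*x)/4


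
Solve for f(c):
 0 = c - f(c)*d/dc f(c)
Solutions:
 f(c) = -sqrt(C1 + c^2)
 f(c) = sqrt(C1 + c^2)


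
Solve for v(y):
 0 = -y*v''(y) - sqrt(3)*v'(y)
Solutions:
 v(y) = C1 + C2*y^(1 - sqrt(3))


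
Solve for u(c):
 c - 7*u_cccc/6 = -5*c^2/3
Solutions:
 u(c) = C1 + C2*c + C3*c^2 + C4*c^3 + c^6/252 + c^5/140


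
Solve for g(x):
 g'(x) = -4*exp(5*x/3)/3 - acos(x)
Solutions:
 g(x) = C1 - x*acos(x) + sqrt(1 - x^2) - 4*exp(5*x/3)/5


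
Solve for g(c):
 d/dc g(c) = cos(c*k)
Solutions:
 g(c) = C1 + sin(c*k)/k


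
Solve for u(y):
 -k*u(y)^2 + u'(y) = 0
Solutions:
 u(y) = -1/(C1 + k*y)


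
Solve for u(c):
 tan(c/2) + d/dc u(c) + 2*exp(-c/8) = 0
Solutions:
 u(c) = C1 - log(tan(c/2)^2 + 1) + 16*exp(-c/8)


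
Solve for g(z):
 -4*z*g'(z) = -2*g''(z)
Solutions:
 g(z) = C1 + C2*erfi(z)


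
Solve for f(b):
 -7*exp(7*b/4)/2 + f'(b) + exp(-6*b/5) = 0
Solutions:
 f(b) = C1 + 2*exp(7*b/4) + 5*exp(-6*b/5)/6


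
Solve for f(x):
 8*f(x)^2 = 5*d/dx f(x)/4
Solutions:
 f(x) = -5/(C1 + 32*x)


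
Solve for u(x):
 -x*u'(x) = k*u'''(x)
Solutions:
 u(x) = C1 + Integral(C2*airyai(x*(-1/k)^(1/3)) + C3*airybi(x*(-1/k)^(1/3)), x)


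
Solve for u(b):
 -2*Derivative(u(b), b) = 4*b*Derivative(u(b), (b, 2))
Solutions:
 u(b) = C1 + C2*sqrt(b)


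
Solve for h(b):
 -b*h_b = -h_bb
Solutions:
 h(b) = C1 + C2*erfi(sqrt(2)*b/2)


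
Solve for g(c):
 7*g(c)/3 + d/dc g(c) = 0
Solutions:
 g(c) = C1*exp(-7*c/3)


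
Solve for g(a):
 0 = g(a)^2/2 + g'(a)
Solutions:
 g(a) = 2/(C1 + a)


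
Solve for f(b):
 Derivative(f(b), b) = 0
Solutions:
 f(b) = C1


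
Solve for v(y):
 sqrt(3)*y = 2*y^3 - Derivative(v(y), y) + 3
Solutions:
 v(y) = C1 + y^4/2 - sqrt(3)*y^2/2 + 3*y


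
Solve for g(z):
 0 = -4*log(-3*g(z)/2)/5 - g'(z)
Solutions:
 5*Integral(1/(log(-_y) - log(2) + log(3)), (_y, g(z)))/4 = C1 - z


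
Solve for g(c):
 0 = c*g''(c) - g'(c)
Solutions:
 g(c) = C1 + C2*c^2


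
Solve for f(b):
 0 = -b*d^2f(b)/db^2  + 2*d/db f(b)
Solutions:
 f(b) = C1 + C2*b^3


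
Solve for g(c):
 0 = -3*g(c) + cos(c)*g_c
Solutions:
 g(c) = C1*(sin(c) + 1)^(3/2)/(sin(c) - 1)^(3/2)


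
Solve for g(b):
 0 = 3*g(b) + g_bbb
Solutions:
 g(b) = C3*exp(-3^(1/3)*b) + (C1*sin(3^(5/6)*b/2) + C2*cos(3^(5/6)*b/2))*exp(3^(1/3)*b/2)


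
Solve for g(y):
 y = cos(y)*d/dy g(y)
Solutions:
 g(y) = C1 + Integral(y/cos(y), y)


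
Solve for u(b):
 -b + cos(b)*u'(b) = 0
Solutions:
 u(b) = C1 + Integral(b/cos(b), b)


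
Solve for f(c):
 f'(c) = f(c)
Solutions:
 f(c) = C1*exp(c)


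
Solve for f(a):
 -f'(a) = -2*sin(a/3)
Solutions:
 f(a) = C1 - 6*cos(a/3)


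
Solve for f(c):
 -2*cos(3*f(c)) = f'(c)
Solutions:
 f(c) = -asin((C1 + exp(12*c))/(C1 - exp(12*c)))/3 + pi/3
 f(c) = asin((C1 + exp(12*c))/(C1 - exp(12*c)))/3


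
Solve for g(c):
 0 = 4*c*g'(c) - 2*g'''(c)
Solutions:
 g(c) = C1 + Integral(C2*airyai(2^(1/3)*c) + C3*airybi(2^(1/3)*c), c)


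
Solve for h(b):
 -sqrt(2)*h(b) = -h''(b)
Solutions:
 h(b) = C1*exp(-2^(1/4)*b) + C2*exp(2^(1/4)*b)


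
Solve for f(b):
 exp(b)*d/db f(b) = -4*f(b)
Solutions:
 f(b) = C1*exp(4*exp(-b))


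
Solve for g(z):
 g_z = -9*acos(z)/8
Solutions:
 g(z) = C1 - 9*z*acos(z)/8 + 9*sqrt(1 - z^2)/8


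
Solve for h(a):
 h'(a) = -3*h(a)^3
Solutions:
 h(a) = -sqrt(2)*sqrt(-1/(C1 - 3*a))/2
 h(a) = sqrt(2)*sqrt(-1/(C1 - 3*a))/2


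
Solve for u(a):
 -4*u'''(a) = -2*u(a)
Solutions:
 u(a) = C3*exp(2^(2/3)*a/2) + (C1*sin(2^(2/3)*sqrt(3)*a/4) + C2*cos(2^(2/3)*sqrt(3)*a/4))*exp(-2^(2/3)*a/4)


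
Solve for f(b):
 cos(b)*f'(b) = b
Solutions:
 f(b) = C1 + Integral(b/cos(b), b)


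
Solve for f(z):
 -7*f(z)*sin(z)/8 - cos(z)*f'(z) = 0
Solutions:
 f(z) = C1*cos(z)^(7/8)


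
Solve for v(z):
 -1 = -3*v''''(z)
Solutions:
 v(z) = C1 + C2*z + C3*z^2 + C4*z^3 + z^4/72


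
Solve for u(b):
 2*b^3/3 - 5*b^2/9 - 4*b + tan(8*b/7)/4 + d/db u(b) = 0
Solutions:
 u(b) = C1 - b^4/6 + 5*b^3/27 + 2*b^2 + 7*log(cos(8*b/7))/32


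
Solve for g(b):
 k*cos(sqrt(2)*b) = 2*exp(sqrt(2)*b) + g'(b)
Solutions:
 g(b) = C1 + sqrt(2)*k*sin(sqrt(2)*b)/2 - sqrt(2)*exp(sqrt(2)*b)


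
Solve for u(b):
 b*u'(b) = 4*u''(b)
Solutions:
 u(b) = C1 + C2*erfi(sqrt(2)*b/4)


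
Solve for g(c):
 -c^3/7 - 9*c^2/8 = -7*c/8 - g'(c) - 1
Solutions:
 g(c) = C1 + c^4/28 + 3*c^3/8 - 7*c^2/16 - c


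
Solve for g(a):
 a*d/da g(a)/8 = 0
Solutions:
 g(a) = C1


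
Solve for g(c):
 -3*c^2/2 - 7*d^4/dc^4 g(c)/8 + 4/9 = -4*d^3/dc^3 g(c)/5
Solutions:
 g(c) = C1 + C2*c + C3*c^2 + C4*exp(32*c/35) + c^5/32 + 175*c^4/1024 + 144895*c^3/221184


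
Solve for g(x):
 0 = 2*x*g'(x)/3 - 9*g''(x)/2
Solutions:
 g(x) = C1 + C2*erfi(sqrt(6)*x/9)


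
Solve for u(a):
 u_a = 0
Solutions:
 u(a) = C1


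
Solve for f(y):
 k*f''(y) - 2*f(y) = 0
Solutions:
 f(y) = C1*exp(-sqrt(2)*y*sqrt(1/k)) + C2*exp(sqrt(2)*y*sqrt(1/k))


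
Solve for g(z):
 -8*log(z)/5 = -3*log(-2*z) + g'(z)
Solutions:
 g(z) = C1 + 7*z*log(z)/5 + z*(-7/5 + 3*log(2) + 3*I*pi)


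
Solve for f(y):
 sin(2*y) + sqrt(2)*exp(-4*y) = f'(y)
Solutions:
 f(y) = C1 - cos(2*y)/2 - sqrt(2)*exp(-4*y)/4


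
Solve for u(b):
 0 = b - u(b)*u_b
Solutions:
 u(b) = -sqrt(C1 + b^2)
 u(b) = sqrt(C1 + b^2)


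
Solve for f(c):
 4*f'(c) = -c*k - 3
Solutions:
 f(c) = C1 - c^2*k/8 - 3*c/4


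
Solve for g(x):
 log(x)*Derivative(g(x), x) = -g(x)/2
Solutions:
 g(x) = C1*exp(-li(x)/2)


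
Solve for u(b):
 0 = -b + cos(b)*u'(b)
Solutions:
 u(b) = C1 + Integral(b/cos(b), b)


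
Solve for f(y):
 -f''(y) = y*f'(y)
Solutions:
 f(y) = C1 + C2*erf(sqrt(2)*y/2)


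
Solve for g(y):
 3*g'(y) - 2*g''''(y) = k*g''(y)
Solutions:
 g(y) = C1 + C2*exp(y*(-2*k/((-6^(1/3) + 2^(1/3)*3^(5/6)*I)*(sqrt(3)*sqrt(2*k^3 + 243) + 27)^(1/3)) - 6^(1/3)*(sqrt(3)*sqrt(2*k^3 + 243) + 27)^(1/3)/12 + 2^(1/3)*3^(5/6)*I*(sqrt(3)*sqrt(2*k^3 + 243) + 27)^(1/3)/12)) + C3*exp(y*(2*k/((6^(1/3) + 2^(1/3)*3^(5/6)*I)*(sqrt(3)*sqrt(2*k^3 + 243) + 27)^(1/3)) - 6^(1/3)*(sqrt(3)*sqrt(2*k^3 + 243) + 27)^(1/3)/12 - 2^(1/3)*3^(5/6)*I*(sqrt(3)*sqrt(2*k^3 + 243) + 27)^(1/3)/12)) + C4*exp(6^(1/3)*y*(-6^(1/3)*k/(sqrt(3)*sqrt(2*k^3 + 243) + 27)^(1/3) + (sqrt(3)*sqrt(2*k^3 + 243) + 27)^(1/3))/6)


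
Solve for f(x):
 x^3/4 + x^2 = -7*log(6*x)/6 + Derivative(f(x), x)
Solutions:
 f(x) = C1 + x^4/16 + x^3/3 + 7*x*log(x)/6 - 7*x/6 + 7*x*log(6)/6


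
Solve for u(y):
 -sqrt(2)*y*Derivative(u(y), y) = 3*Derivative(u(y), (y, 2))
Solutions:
 u(y) = C1 + C2*erf(2^(3/4)*sqrt(3)*y/6)


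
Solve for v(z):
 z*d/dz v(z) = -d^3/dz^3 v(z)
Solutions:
 v(z) = C1 + Integral(C2*airyai(-z) + C3*airybi(-z), z)


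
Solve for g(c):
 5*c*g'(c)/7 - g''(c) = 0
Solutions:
 g(c) = C1 + C2*erfi(sqrt(70)*c/14)


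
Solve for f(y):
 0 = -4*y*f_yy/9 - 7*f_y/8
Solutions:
 f(y) = C1 + C2/y^(31/32)


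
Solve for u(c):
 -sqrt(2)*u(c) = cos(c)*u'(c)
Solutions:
 u(c) = C1*(sin(c) - 1)^(sqrt(2)/2)/(sin(c) + 1)^(sqrt(2)/2)


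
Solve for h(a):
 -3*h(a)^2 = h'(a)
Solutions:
 h(a) = 1/(C1 + 3*a)


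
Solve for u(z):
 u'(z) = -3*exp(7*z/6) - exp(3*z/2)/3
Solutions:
 u(z) = C1 - 18*exp(7*z/6)/7 - 2*exp(3*z/2)/9


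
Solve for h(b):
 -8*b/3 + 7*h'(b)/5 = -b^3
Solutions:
 h(b) = C1 - 5*b^4/28 + 20*b^2/21


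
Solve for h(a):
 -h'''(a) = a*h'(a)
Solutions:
 h(a) = C1 + Integral(C2*airyai(-a) + C3*airybi(-a), a)


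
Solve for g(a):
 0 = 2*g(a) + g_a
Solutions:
 g(a) = C1*exp(-2*a)


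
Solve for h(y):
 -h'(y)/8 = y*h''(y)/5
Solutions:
 h(y) = C1 + C2*y^(3/8)


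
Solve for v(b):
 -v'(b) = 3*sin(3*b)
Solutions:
 v(b) = C1 + cos(3*b)


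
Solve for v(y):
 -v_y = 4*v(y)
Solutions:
 v(y) = C1*exp(-4*y)


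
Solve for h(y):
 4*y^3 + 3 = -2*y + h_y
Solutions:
 h(y) = C1 + y^4 + y^2 + 3*y


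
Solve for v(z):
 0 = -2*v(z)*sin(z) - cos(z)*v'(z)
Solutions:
 v(z) = C1*cos(z)^2


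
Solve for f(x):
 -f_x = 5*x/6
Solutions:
 f(x) = C1 - 5*x^2/12


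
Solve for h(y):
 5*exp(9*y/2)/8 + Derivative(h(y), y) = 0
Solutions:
 h(y) = C1 - 5*exp(9*y/2)/36


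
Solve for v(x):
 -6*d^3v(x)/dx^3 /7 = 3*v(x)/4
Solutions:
 v(x) = C3*exp(-7^(1/3)*x/2) + (C1*sin(sqrt(3)*7^(1/3)*x/4) + C2*cos(sqrt(3)*7^(1/3)*x/4))*exp(7^(1/3)*x/4)


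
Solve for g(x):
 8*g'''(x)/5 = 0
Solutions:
 g(x) = C1 + C2*x + C3*x^2


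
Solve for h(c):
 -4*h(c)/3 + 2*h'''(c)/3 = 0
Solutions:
 h(c) = C3*exp(2^(1/3)*c) + (C1*sin(2^(1/3)*sqrt(3)*c/2) + C2*cos(2^(1/3)*sqrt(3)*c/2))*exp(-2^(1/3)*c/2)


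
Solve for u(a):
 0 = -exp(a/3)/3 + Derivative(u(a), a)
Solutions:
 u(a) = C1 + exp(a/3)


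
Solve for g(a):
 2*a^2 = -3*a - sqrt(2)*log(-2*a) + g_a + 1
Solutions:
 g(a) = C1 + 2*a^3/3 + 3*a^2/2 + sqrt(2)*a*log(-a) + a*(-sqrt(2) - 1 + sqrt(2)*log(2))


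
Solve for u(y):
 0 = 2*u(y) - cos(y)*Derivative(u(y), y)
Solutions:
 u(y) = C1*(sin(y) + 1)/(sin(y) - 1)


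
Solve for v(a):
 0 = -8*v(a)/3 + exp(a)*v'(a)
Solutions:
 v(a) = C1*exp(-8*exp(-a)/3)


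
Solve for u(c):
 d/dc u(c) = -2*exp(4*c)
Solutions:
 u(c) = C1 - exp(4*c)/2


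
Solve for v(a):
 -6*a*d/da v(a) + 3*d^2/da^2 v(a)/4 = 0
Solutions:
 v(a) = C1 + C2*erfi(2*a)


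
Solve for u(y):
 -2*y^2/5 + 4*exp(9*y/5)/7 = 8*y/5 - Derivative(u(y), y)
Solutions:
 u(y) = C1 + 2*y^3/15 + 4*y^2/5 - 20*exp(9*y/5)/63


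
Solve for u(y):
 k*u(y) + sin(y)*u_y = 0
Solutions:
 u(y) = C1*exp(k*(-log(cos(y) - 1) + log(cos(y) + 1))/2)


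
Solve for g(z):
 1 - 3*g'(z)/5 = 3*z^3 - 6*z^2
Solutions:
 g(z) = C1 - 5*z^4/4 + 10*z^3/3 + 5*z/3


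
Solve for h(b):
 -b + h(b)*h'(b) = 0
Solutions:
 h(b) = -sqrt(C1 + b^2)
 h(b) = sqrt(C1 + b^2)


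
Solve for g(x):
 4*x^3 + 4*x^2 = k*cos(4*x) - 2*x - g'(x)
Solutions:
 g(x) = C1 + k*sin(4*x)/4 - x^4 - 4*x^3/3 - x^2


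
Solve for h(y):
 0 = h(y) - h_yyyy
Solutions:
 h(y) = C1*exp(-y) + C2*exp(y) + C3*sin(y) + C4*cos(y)


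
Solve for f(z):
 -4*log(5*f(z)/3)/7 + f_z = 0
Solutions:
 7*Integral(1/(-log(_y) - log(5) + log(3)), (_y, f(z)))/4 = C1 - z


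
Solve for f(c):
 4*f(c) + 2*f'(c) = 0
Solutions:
 f(c) = C1*exp(-2*c)


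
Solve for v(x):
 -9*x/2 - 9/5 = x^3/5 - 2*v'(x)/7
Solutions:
 v(x) = C1 + 7*x^4/40 + 63*x^2/8 + 63*x/10


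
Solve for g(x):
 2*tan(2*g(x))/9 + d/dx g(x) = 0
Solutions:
 g(x) = -asin(C1*exp(-4*x/9))/2 + pi/2
 g(x) = asin(C1*exp(-4*x/9))/2


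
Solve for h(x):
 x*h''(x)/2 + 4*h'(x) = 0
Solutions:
 h(x) = C1 + C2/x^7


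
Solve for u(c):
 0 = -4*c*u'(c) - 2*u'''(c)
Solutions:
 u(c) = C1 + Integral(C2*airyai(-2^(1/3)*c) + C3*airybi(-2^(1/3)*c), c)


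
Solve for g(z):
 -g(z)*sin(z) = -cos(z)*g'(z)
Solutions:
 g(z) = C1/cos(z)


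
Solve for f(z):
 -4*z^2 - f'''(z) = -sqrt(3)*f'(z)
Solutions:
 f(z) = C1 + C2*exp(-3^(1/4)*z) + C3*exp(3^(1/4)*z) + 4*sqrt(3)*z^3/9 + 8*z/3


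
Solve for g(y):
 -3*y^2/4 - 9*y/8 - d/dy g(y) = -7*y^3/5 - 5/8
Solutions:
 g(y) = C1 + 7*y^4/20 - y^3/4 - 9*y^2/16 + 5*y/8


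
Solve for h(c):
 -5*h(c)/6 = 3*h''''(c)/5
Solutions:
 h(c) = (C1*sin(sqrt(15)*2^(1/4)*c/6) + C2*cos(sqrt(15)*2^(1/4)*c/6))*exp(-sqrt(15)*2^(1/4)*c/6) + (C3*sin(sqrt(15)*2^(1/4)*c/6) + C4*cos(sqrt(15)*2^(1/4)*c/6))*exp(sqrt(15)*2^(1/4)*c/6)


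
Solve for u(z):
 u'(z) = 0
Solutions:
 u(z) = C1


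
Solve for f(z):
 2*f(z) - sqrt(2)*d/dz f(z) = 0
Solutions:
 f(z) = C1*exp(sqrt(2)*z)


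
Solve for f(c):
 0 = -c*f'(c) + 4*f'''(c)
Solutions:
 f(c) = C1 + Integral(C2*airyai(2^(1/3)*c/2) + C3*airybi(2^(1/3)*c/2), c)


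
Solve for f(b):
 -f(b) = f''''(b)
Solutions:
 f(b) = (C1*sin(sqrt(2)*b/2) + C2*cos(sqrt(2)*b/2))*exp(-sqrt(2)*b/2) + (C3*sin(sqrt(2)*b/2) + C4*cos(sqrt(2)*b/2))*exp(sqrt(2)*b/2)


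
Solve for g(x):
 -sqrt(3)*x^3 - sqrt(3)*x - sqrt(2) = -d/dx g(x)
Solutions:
 g(x) = C1 + sqrt(3)*x^4/4 + sqrt(3)*x^2/2 + sqrt(2)*x


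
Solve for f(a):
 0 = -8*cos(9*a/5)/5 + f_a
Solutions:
 f(a) = C1 + 8*sin(9*a/5)/9


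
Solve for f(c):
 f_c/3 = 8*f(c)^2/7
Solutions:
 f(c) = -7/(C1 + 24*c)


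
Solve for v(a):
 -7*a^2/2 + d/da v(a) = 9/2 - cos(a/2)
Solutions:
 v(a) = C1 + 7*a^3/6 + 9*a/2 - 2*sin(a/2)


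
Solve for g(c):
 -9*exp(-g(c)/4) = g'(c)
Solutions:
 g(c) = 4*log(C1 - 9*c/4)


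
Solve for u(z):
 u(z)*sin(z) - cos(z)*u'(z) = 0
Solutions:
 u(z) = C1/cos(z)


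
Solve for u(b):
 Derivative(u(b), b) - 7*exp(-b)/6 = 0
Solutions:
 u(b) = C1 - 7*exp(-b)/6


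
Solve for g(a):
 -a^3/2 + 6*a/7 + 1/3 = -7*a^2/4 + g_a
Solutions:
 g(a) = C1 - a^4/8 + 7*a^3/12 + 3*a^2/7 + a/3


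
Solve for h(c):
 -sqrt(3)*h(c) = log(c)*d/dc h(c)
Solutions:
 h(c) = C1*exp(-sqrt(3)*li(c))


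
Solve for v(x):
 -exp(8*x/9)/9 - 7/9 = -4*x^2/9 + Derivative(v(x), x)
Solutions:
 v(x) = C1 + 4*x^3/27 - 7*x/9 - exp(8*x/9)/8


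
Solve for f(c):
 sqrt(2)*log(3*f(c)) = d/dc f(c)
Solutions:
 -sqrt(2)*Integral(1/(log(_y) + log(3)), (_y, f(c)))/2 = C1 - c


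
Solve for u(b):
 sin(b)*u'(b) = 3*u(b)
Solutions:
 u(b) = C1*(cos(b) - 1)^(3/2)/(cos(b) + 1)^(3/2)


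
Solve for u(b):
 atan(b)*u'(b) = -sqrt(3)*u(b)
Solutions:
 u(b) = C1*exp(-sqrt(3)*Integral(1/atan(b), b))


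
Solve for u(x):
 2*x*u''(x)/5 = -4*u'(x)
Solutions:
 u(x) = C1 + C2/x^9


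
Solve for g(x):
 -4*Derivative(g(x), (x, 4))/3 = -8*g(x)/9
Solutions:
 g(x) = C1*exp(-2^(1/4)*3^(3/4)*x/3) + C2*exp(2^(1/4)*3^(3/4)*x/3) + C3*sin(2^(1/4)*3^(3/4)*x/3) + C4*cos(2^(1/4)*3^(3/4)*x/3)


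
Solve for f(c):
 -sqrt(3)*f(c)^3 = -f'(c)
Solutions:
 f(c) = -sqrt(2)*sqrt(-1/(C1 + sqrt(3)*c))/2
 f(c) = sqrt(2)*sqrt(-1/(C1 + sqrt(3)*c))/2


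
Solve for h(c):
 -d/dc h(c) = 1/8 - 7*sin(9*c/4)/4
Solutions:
 h(c) = C1 - c/8 - 7*cos(9*c/4)/9


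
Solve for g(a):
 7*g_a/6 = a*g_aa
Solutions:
 g(a) = C1 + C2*a^(13/6)


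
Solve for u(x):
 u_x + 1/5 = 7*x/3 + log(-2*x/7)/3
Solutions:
 u(x) = C1 + 7*x^2/6 + x*log(-x)/3 + x*(-5*log(7) - 8 + 5*log(2))/15


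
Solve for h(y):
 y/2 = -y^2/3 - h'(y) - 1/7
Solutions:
 h(y) = C1 - y^3/9 - y^2/4 - y/7


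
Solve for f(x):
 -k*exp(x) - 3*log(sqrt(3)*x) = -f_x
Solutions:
 f(x) = C1 + k*exp(x) + 3*x*log(x) + x*(-3 + 3*log(3)/2)


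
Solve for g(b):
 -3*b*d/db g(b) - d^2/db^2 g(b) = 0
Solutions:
 g(b) = C1 + C2*erf(sqrt(6)*b/2)


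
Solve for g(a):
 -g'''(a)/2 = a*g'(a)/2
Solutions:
 g(a) = C1 + Integral(C2*airyai(-a) + C3*airybi(-a), a)


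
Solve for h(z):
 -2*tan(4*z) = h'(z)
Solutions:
 h(z) = C1 + log(cos(4*z))/2


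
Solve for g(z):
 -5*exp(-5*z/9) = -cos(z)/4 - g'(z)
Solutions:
 g(z) = C1 - sin(z)/4 - 9*exp(-5*z/9)


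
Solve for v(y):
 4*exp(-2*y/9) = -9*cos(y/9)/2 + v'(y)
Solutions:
 v(y) = C1 + 81*sin(y/9)/2 - 18*exp(-2*y/9)


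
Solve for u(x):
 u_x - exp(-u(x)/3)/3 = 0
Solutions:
 u(x) = 3*log(C1 + x/9)


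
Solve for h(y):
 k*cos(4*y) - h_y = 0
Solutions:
 h(y) = C1 + k*sin(4*y)/4


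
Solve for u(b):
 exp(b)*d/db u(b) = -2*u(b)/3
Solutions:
 u(b) = C1*exp(2*exp(-b)/3)


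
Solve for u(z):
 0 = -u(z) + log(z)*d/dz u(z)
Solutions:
 u(z) = C1*exp(li(z))


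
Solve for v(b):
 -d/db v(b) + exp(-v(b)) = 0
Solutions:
 v(b) = log(C1 + b)


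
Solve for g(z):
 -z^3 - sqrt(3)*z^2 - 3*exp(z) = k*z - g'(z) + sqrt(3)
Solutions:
 g(z) = C1 + k*z^2/2 + z^4/4 + sqrt(3)*z^3/3 + sqrt(3)*z + 3*exp(z)


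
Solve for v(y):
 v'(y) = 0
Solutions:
 v(y) = C1


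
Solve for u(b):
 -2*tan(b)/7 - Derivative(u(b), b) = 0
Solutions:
 u(b) = C1 + 2*log(cos(b))/7


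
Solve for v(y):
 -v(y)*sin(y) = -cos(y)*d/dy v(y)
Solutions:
 v(y) = C1/cos(y)


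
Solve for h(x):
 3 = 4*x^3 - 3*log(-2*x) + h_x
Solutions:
 h(x) = C1 - x^4 + 3*x*log(-x) + 3*x*log(2)


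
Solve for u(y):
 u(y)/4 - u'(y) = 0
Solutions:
 u(y) = C1*exp(y/4)


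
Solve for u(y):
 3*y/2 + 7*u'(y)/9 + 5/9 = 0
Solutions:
 u(y) = C1 - 27*y^2/28 - 5*y/7


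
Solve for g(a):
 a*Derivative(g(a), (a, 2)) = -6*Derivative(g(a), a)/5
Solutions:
 g(a) = C1 + C2/a^(1/5)


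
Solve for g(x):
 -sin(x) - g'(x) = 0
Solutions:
 g(x) = C1 + cos(x)


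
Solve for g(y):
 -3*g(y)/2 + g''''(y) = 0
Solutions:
 g(y) = C1*exp(-2^(3/4)*3^(1/4)*y/2) + C2*exp(2^(3/4)*3^(1/4)*y/2) + C3*sin(2^(3/4)*3^(1/4)*y/2) + C4*cos(2^(3/4)*3^(1/4)*y/2)


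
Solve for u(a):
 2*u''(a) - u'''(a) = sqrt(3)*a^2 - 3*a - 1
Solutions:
 u(a) = C1 + C2*a + C3*exp(2*a) + sqrt(3)*a^4/24 + a^3*(-3 + sqrt(3))/12 + a^2*(-5 + sqrt(3))/8


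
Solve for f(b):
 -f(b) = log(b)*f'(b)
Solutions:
 f(b) = C1*exp(-li(b))


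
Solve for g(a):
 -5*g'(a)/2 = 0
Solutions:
 g(a) = C1


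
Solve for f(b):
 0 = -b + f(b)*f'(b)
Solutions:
 f(b) = -sqrt(C1 + b^2)
 f(b) = sqrt(C1 + b^2)
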